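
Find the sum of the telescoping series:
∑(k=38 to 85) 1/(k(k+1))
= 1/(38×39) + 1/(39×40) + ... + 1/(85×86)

Partial fractions: 1/(k(k+1)) = 1/k - 1/(k+1)
The series telescopes:
= (1/38 - 1/39) + (1/39 - 1/40) + ... + (1/85 - 1/86)
= 1/38 - 1/86
= 12/817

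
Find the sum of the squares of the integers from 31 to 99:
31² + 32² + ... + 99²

Use ∑_{k=1}^{n} k² = n(n+1)(2n+1)/6, then subtract the first 30 terms.
∑_{k=1}^{99} k² = 99×100×199/6 = 328350
∑_{k=1}^{30} k² = 30×31×61/6 = 9455
∑_{k=31}^{99} k² = 328350 - 9455 = 318895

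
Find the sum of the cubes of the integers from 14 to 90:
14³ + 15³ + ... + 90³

Use ∑_{k=1}^{n} k³ = [n(n+1)/2]², then subtract the first 13 terms.
∑_{k=1}^{90} k³ = [90×91/2]² = 4095² = 16769025
∑_{k=1}^{13} k³ = [13×14/2]² = 91² = 8281
∑_{k=14}^{90} k³ = 16769025 - 8281 = 16760744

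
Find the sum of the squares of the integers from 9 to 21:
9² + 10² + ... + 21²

Use ∑_{k=1}^{n} k² = n(n+1)(2n+1)/6, then subtract the first 8 terms.
∑_{k=1}^{21} k² = 21×22×43/6 = 3311
∑_{k=1}^{8} k² = 8×9×17/6 = 204
∑_{k=9}^{21} k² = 3311 - 204 = 3107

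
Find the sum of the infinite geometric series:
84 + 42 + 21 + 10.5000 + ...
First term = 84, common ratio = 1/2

For |r| < 1, S = a / (1 - r)
S = 84 / (1 - (1/2))
S = 84 / (1/2)
S = 168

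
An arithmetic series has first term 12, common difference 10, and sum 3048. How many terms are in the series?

Using S = n/2 × [2a + (n-1)d]
3048 = n/2 × [2(12) + (n-1)(10)]
3048 = n/2 × [24 + 10n - 10]
6096 = n × [14 + 10n]
10n² + (14)n - 6096 = 0
Discriminant: Δ = (14)² - 4(10)(-6096) = 196 + 243840 = 244036
√Δ = 494
n = [-(14) + √Δ] / (2·10) = (-14 + 494) / 20 = 480 / 20 = 24
(The negative root is discarded since n must be a positive integer.)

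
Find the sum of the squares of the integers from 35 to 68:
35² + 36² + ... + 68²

Use ∑_{k=1}^{n} k² = n(n+1)(2n+1)/6, then subtract the first 34 terms.
∑_{k=1}^{68} k² = 68×69×137/6 = 107134
∑_{k=1}^{34} k² = 34×35×69/6 = 13685
∑_{k=35}^{68} k² = 107134 - 13685 = 93449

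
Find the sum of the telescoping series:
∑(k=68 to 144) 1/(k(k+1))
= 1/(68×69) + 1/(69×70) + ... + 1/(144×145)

Partial fractions: 1/(k(k+1)) = 1/k - 1/(k+1)
The series telescopes:
= (1/68 - 1/69) + (1/69 - 1/70) + ... + (1/144 - 1/145)
= 1/68 - 1/145
= 77/9860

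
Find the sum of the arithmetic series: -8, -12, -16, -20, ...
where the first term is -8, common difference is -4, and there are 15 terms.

Sₙ = n/2 × (first + last)
Last term = a + (n-1)d = -8 + (15-1)×(-4) = -64
S_15 = 15/2 × (-8 + (-64))
S_15 = 15/2 × (-72) = -540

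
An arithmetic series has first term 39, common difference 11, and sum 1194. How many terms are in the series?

Using S = n/2 × [2a + (n-1)d]
1194 = n/2 × [2(39) + (n-1)(11)]
1194 = n/2 × [78 + 11n - 11]
2388 = n × [67 + 11n]
11n² + (67)n - 2388 = 0
Discriminant: Δ = (67)² - 4(11)(-2388) = 4489 + 105072 = 109561
√Δ = 331
n = [-(67) + √Δ] / (2·11) = (-67 + 331) / 22 = 264 / 22 = 12
(The negative root is discarded since n must be a positive integer.)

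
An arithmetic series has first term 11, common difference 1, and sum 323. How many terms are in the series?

Using S = n/2 × [2a + (n-1)d]
323 = n/2 × [2(11) + (n-1)(1)]
323 = n/2 × [22 + 1n - 1]
646 = n × [21 + 1n]
1n² + (21)n - 646 = 0
Discriminant: Δ = (21)² - 4(1)(-646) = 441 + 2584 = 3025
√Δ = 55
n = [-(21) + √Δ] / (2·1) = (-21 + 55) / 2 = 34 / 2 = 17
(The negative root is discarded since n must be a positive integer.)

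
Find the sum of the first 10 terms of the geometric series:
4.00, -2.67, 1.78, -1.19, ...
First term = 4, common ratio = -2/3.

Sₙ = a(1 - rⁿ) / (1 - r)
S_10 = 4(1 - (-2/3)^10) / (1 - (-2/3))
S_10 = 4(1 - (1024/59049)) / (5/3)
S_10 = 46420/19683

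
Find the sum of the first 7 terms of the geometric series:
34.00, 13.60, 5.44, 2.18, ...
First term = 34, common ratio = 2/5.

Sₙ = a(1 - rⁿ) / (1 - r)
S_7 = 34(1 - (2/5)^7) / (1 - (2/5))
S_7 = 34(1 - (128/78125)) / (3/5)
S_7 = 883966/15625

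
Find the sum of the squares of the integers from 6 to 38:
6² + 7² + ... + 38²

Use ∑_{k=1}^{n} k² = n(n+1)(2n+1)/6, then subtract the first 5 terms.
∑_{k=1}^{38} k² = 38×39×77/6 = 19019
∑_{k=1}^{5} k² = 5×6×11/6 = 55
∑_{k=6}^{38} k² = 19019 - 55 = 18964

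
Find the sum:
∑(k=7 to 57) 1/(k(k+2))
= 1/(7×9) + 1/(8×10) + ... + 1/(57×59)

Partial fractions: 1/(k(k+2)) = (1/2)[1/k - 1/(k+2)]
Telescoping leaves the first two and last two terms:
= (1/2)[1/7 + 1/8 - 1/58 - 1/59]
= 22389/191632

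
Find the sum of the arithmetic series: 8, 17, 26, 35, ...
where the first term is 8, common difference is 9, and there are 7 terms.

Sₙ = n/2 × (first + last)
Last term = a + (n-1)d = 8 + (7-1)×9 = 62
S_7 = 7/2 × (8 + 62)
S_7 = 7/2 × 70 = 245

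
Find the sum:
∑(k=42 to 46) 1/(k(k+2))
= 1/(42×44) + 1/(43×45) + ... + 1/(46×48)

Partial fractions: 1/(k(k+2)) = (1/2)[1/k - 1/(k+2)]
Telescoping leaves the first two and last two terms:
= (1/2)[1/42 + 1/43 - 1/47 - 1/48]
= 3365/1358112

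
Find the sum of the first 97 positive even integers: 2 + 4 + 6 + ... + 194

Sum of first n even numbers = n(n+1)
= 97×98
= 9506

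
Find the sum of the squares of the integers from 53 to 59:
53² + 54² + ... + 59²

Use ∑_{k=1}^{n} k² = n(n+1)(2n+1)/6, then subtract the first 52 terms.
∑_{k=1}^{59} k² = 59×60×119/6 = 70210
∑_{k=1}^{52} k² = 52×53×105/6 = 48230
∑_{k=53}^{59} k² = 70210 - 48230 = 21980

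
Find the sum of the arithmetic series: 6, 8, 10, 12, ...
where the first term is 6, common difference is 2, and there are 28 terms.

Sₙ = n/2 × (first + last)
Last term = a + (n-1)d = 6 + (28-1)×2 = 60
S_28 = 28/2 × (6 + 60)
S_28 = 28/2 × 66 = 924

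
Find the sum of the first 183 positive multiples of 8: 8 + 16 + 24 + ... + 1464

Factor out 8: = 8(1 + 2 + ... + 183) = 8 × n(n+1)/2
= 8 × 183×184/2
= 8 × 16836
= 134688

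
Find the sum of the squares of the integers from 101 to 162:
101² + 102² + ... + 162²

Use ∑_{k=1}^{n} k² = n(n+1)(2n+1)/6, then subtract the first 100 terms.
∑_{k=1}^{162} k² = 162×163×325/6 = 1430325
∑_{k=1}^{100} k² = 100×101×201/6 = 338350
∑_{k=101}^{162} k² = 1430325 - 338350 = 1091975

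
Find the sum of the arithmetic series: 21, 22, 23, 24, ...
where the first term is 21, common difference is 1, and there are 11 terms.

Sₙ = n/2 × (first + last)
Last term = a + (n-1)d = 21 + (11-1)×1 = 31
S_11 = 11/2 × (21 + 31)
S_11 = 11/2 × 52 = 286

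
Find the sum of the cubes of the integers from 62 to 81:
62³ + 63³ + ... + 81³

Use ∑_{k=1}^{n} k³ = [n(n+1)/2]², then subtract the first 61 terms.
∑_{k=1}^{81} k³ = [81×82/2]² = 3321² = 11029041
∑_{k=1}^{61} k³ = [61×62/2]² = 1891² = 3575881
∑_{k=62}^{81} k³ = 11029041 - 3575881 = 7453160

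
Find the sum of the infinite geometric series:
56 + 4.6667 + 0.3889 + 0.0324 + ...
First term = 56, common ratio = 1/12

For |r| < 1, S = a / (1 - r)
S = 56 / (1 - (1/12))
S = 56 / (11/12)
S = 672/11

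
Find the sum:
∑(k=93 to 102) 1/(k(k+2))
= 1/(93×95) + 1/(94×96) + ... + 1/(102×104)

Partial fractions: 1/(k(k+2)) = (1/2)[1/k - 1/(k+2)]
Telescoping leaves the first two and last two terms:
= (1/2)[1/93 + 1/94 - 1/103 - 1/104]
= 96775/93644304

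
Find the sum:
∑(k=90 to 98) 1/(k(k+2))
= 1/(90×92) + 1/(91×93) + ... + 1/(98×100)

Partial fractions: 1/(k(k+2)) = (1/2)[1/k - 1/(k+2)]
Telescoping leaves the first two and last two terms:
= (1/2)[1/90 + 1/91 - 1/99 - 1/100]
= 1801/1801800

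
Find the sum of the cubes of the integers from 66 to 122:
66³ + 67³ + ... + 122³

Use ∑_{k=1}^{n} k³ = [n(n+1)/2]², then subtract the first 65 terms.
∑_{k=1}^{122} k³ = [122×123/2]² = 7503² = 56295009
∑_{k=1}^{65} k³ = [65×66/2]² = 2145² = 4601025
∑_{k=66}^{122} k³ = 56295009 - 4601025 = 51693984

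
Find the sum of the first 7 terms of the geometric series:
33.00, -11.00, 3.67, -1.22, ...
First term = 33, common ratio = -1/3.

Sₙ = a(1 - rⁿ) / (1 - r)
S_7 = 33(1 - (-1/3)^7) / (1 - (-1/3))
S_7 = 33(1 - (-1/2187)) / (4/3)
S_7 = 6017/243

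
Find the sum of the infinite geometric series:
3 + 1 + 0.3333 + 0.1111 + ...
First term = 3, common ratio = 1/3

For |r| < 1, S = a / (1 - r)
S = 3 / (1 - (1/3))
S = 3 / (2/3)
S = 9/2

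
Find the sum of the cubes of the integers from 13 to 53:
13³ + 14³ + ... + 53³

Use ∑_{k=1}^{n} k³ = [n(n+1)/2]², then subtract the first 12 terms.
∑_{k=1}^{53} k³ = [53×54/2]² = 1431² = 2047761
∑_{k=1}^{12} k³ = [12×13/2]² = 78² = 6084
∑_{k=13}^{53} k³ = 2047761 - 6084 = 2041677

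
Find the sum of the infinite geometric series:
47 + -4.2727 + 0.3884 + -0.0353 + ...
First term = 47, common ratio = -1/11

For |r| < 1, S = a / (1 - r)
S = 47 / (1 - (-1/11))
S = 47 / (12/11)
S = 517/12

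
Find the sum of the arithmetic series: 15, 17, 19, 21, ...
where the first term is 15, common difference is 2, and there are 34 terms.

Sₙ = n/2 × (first + last)
Last term = a + (n-1)d = 15 + (34-1)×2 = 81
S_34 = 34/2 × (15 + 81)
S_34 = 34/2 × 96 = 1632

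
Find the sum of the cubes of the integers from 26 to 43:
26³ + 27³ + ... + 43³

Use ∑_{k=1}^{n} k³ = [n(n+1)/2]², then subtract the first 25 terms.
∑_{k=1}^{43} k³ = [43×44/2]² = 946² = 894916
∑_{k=1}^{25} k³ = [25×26/2]² = 325² = 105625
∑_{k=26}^{43} k³ = 894916 - 105625 = 789291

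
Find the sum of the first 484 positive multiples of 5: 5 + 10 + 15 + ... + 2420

Factor out 5: = 5(1 + 2 + ... + 484) = 5 × n(n+1)/2
= 5 × 484×485/2
= 5 × 117370
= 586850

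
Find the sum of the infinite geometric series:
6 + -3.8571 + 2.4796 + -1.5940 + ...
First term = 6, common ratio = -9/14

For |r| < 1, S = a / (1 - r)
S = 6 / (1 - (-9/14))
S = 6 / (23/14)
S = 84/23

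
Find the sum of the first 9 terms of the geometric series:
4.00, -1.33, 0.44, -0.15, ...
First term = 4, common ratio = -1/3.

Sₙ = a(1 - rⁿ) / (1 - r)
S_9 = 4(1 - (-1/3)^9) / (1 - (-1/3))
S_9 = 4(1 - (-1/19683)) / (4/3)
S_9 = 19684/6561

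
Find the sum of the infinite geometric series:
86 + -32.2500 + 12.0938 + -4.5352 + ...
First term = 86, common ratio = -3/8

For |r| < 1, S = a / (1 - r)
S = 86 / (1 - (-3/8))
S = 86 / (11/8)
S = 688/11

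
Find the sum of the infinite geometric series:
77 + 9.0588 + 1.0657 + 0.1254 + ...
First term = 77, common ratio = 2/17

For |r| < 1, S = a / (1 - r)
S = 77 / (1 - (2/17))
S = 77 / (15/17)
S = 1309/15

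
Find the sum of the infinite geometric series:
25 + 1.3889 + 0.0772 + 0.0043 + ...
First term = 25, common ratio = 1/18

For |r| < 1, S = a / (1 - r)
S = 25 / (1 - (1/18))
S = 25 / (17/18)
S = 450/17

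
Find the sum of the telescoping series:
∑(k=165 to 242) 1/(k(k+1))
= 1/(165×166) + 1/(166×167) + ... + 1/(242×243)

Partial fractions: 1/(k(k+1)) = 1/k - 1/(k+1)
The series telescopes:
= (1/165 - 1/166) + (1/166 - 1/167) + ... + (1/242 - 1/243)
= 1/165 - 1/243
= 26/13365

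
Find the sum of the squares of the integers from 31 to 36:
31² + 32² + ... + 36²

Use ∑_{k=1}^{n} k² = n(n+1)(2n+1)/6, then subtract the first 30 terms.
∑_{k=1}^{36} k² = 36×37×73/6 = 16206
∑_{k=1}^{30} k² = 30×31×61/6 = 9455
∑_{k=31}^{36} k² = 16206 - 9455 = 6751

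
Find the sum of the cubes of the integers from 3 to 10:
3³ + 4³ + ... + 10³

Use ∑_{k=1}^{n} k³ = [n(n+1)/2]², then subtract the first 2 terms.
∑_{k=1}^{10} k³ = [10×11/2]² = 55² = 3025
∑_{k=1}^{2} k³ = [2×3/2]² = 3² = 9
∑_{k=3}^{10} k³ = 3025 - 9 = 3016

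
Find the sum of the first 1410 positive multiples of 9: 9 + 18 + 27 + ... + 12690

Factor out 9: = 9(1 + 2 + ... + 1410) = 9 × n(n+1)/2
= 9 × 1410×1411/2
= 9 × 994755
= 8952795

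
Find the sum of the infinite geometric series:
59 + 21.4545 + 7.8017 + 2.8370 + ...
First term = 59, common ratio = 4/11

For |r| < 1, S = a / (1 - r)
S = 59 / (1 - (4/11))
S = 59 / (7/11)
S = 649/7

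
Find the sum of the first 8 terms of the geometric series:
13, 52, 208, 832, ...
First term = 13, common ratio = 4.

Sₙ = a(1 - rⁿ) / (1 - r)
S_8 = 13(1 - 4^8) / (1 - 4)
S_8 = 13(1 - 65536) / (-3)
S_8 = 283985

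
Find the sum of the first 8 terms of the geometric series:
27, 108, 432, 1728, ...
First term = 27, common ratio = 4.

Sₙ = a(1 - rⁿ) / (1 - r)
S_8 = 27(1 - 4^8) / (1 - 4)
S_8 = 27(1 - 65536) / (-3)
S_8 = 589815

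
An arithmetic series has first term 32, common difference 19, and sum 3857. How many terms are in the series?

Using S = n/2 × [2a + (n-1)d]
3857 = n/2 × [2(32) + (n-1)(19)]
3857 = n/2 × [64 + 19n - 19]
7714 = n × [45 + 19n]
19n² + (45)n - 7714 = 0
Discriminant: Δ = (45)² - 4(19)(-7714) = 2025 + 586264 = 588289
√Δ = 767
n = [-(45) + √Δ] / (2·19) = (-45 + 767) / 38 = 722 / 38 = 19
(The negative root is discarded since n must be a positive integer.)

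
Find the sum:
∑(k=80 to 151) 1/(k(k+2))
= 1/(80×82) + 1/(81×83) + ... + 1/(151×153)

Partial fractions: 1/(k(k+2)) = (1/2)[1/k - 1/(k+2)]
Telescoping leaves the first two and last two terms:
= (1/2)[1/80 + 1/81 - 1/152 - 1/153]
= 24553/4186080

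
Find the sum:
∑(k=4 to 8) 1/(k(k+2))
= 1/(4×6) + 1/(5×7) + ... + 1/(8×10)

Partial fractions: 1/(k(k+2)) = (1/2)[1/k - 1/(k+2)]
Telescoping leaves the first two and last two terms:
= (1/2)[1/4 + 1/5 - 1/9 - 1/10]
= 43/360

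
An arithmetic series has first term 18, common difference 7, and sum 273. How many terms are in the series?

Using S = n/2 × [2a + (n-1)d]
273 = n/2 × [2(18) + (n-1)(7)]
273 = n/2 × [36 + 7n - 7]
546 = n × [29 + 7n]
7n² + (29)n - 546 = 0
Discriminant: Δ = (29)² - 4(7)(-546) = 841 + 15288 = 16129
√Δ = 127
n = [-(29) + √Δ] / (2·7) = (-29 + 127) / 14 = 98 / 14 = 7
(The negative root is discarded since n must be a positive integer.)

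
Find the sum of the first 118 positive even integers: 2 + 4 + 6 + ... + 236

Sum of first n even numbers = n(n+1)
= 118×119
= 14042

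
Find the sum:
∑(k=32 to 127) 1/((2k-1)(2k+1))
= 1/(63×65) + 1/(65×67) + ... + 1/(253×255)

Partial fractions: 1/((2k-1)(2k+1)) = (1/2)[1/(2k-1) - 1/(2k+1)]
The series telescopes:
= (1/2)[1/63 - 1/255]
= 32/5355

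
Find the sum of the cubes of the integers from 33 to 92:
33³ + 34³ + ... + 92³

Use ∑_{k=1}^{n} k³ = [n(n+1)/2]², then subtract the first 32 terms.
∑_{k=1}^{92} k³ = [92×93/2]² = 4278² = 18301284
∑_{k=1}^{32} k³ = [32×33/2]² = 528² = 278784
∑_{k=33}^{92} k³ = 18301284 - 278784 = 18022500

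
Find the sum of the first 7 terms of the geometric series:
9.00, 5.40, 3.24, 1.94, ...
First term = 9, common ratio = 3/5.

Sₙ = a(1 - rⁿ) / (1 - r)
S_7 = 9(1 - (3/5)^7) / (1 - (3/5))
S_7 = 9(1 - (2187/78125)) / (2/5)
S_7 = 341721/15625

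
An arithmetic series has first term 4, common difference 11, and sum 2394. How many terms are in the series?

Using S = n/2 × [2a + (n-1)d]
2394 = n/2 × [2(4) + (n-1)(11)]
2394 = n/2 × [8 + 11n - 11]
4788 = n × [-3 + 11n]
11n² + (-3)n - 4788 = 0
Discriminant: Δ = (-3)² - 4(11)(-4788) = 9 + 210672 = 210681
√Δ = 459
n = [-(-3) + √Δ] / (2·11) = (3 + 459) / 22 = 462 / 22 = 21
(The negative root is discarded since n must be a positive integer.)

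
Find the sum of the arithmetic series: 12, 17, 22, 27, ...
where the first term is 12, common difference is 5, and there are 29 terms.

Sₙ = n/2 × (first + last)
Last term = a + (n-1)d = 12 + (29-1)×5 = 152
S_29 = 29/2 × (12 + 152)
S_29 = 29/2 × 164 = 2378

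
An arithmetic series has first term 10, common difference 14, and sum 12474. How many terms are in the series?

Using S = n/2 × [2a + (n-1)d]
12474 = n/2 × [2(10) + (n-1)(14)]
12474 = n/2 × [20 + 14n - 14]
24948 = n × [6 + 14n]
14n² + (6)n - 24948 = 0
Discriminant: Δ = (6)² - 4(14)(-24948) = 36 + 1397088 = 1397124
√Δ = 1182
n = [-(6) + √Δ] / (2·14) = (-6 + 1182) / 28 = 1176 / 28 = 42
(The negative root is discarded since n must be a positive integer.)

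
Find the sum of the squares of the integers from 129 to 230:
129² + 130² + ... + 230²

Use ∑_{k=1}^{n} k² = n(n+1)(2n+1)/6, then subtract the first 128 terms.
∑_{k=1}^{230} k² = 230×231×461/6 = 4082155
∑_{k=1}^{128} k² = 128×129×257/6 = 707264
∑_{k=129}^{230} k² = 4082155 - 707264 = 3374891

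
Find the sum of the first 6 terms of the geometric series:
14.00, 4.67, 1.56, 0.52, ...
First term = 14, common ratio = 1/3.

Sₙ = a(1 - rⁿ) / (1 - r)
S_6 = 14(1 - (1/3)^6) / (1 - (1/3))
S_6 = 14(1 - (1/729)) / (2/3)
S_6 = 5096/243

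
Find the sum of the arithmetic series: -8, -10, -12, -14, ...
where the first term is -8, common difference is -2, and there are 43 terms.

Sₙ = n/2 × (first + last)
Last term = a + (n-1)d = -8 + (43-1)×(-2) = -92
S_43 = 43/2 × (-8 + (-92))
S_43 = 43/2 × (-100) = -2150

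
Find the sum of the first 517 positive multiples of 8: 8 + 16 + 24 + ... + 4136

Factor out 8: = 8(1 + 2 + ... + 517) = 8 × n(n+1)/2
= 8 × 517×518/2
= 8 × 133903
= 1071224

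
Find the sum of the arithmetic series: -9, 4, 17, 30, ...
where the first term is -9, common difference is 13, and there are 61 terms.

Sₙ = n/2 × (first + last)
Last term = a + (n-1)d = -9 + (61-1)×13 = 771
S_61 = 61/2 × (-9 + 771)
S_61 = 61/2 × 762 = 23241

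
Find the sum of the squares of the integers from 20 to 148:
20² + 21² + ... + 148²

Use ∑_{k=1}^{n} k² = n(n+1)(2n+1)/6, then subtract the first 19 terms.
∑_{k=1}^{148} k² = 148×149×297/6 = 1091574
∑_{k=1}^{19} k² = 19×20×39/6 = 2470
∑_{k=20}^{148} k² = 1091574 - 2470 = 1089104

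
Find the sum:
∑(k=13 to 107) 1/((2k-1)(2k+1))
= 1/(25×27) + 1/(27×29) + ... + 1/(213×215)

Partial fractions: 1/((2k-1)(2k+1)) = (1/2)[1/(2k-1) - 1/(2k+1)]
The series telescopes:
= (1/2)[1/25 - 1/215]
= 19/1075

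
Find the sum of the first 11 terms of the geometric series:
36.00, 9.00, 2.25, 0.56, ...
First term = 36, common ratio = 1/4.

Sₙ = a(1 - rⁿ) / (1 - r)
S_11 = 36(1 - (1/4)^11) / (1 - (1/4))
S_11 = 36(1 - (1/4194304)) / (3/4)
S_11 = 12582909/262144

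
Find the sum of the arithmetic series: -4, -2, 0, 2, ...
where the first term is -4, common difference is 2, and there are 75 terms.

Sₙ = n/2 × (first + last)
Last term = a + (n-1)d = -4 + (75-1)×2 = 144
S_75 = 75/2 × (-4 + 144)
S_75 = 75/2 × 140 = 5250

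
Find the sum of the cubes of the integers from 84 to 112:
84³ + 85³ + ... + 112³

Use ∑_{k=1}^{n} k³ = [n(n+1)/2]², then subtract the first 83 terms.
∑_{k=1}^{112} k³ = [112×113/2]² = 6328² = 40043584
∑_{k=1}^{83} k³ = [83×84/2]² = 3486² = 12152196
∑_{k=84}^{112} k³ = 40043584 - 12152196 = 27891388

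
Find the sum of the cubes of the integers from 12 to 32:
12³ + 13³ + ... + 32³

Use ∑_{k=1}^{n} k³ = [n(n+1)/2]², then subtract the first 11 terms.
∑_{k=1}^{32} k³ = [32×33/2]² = 528² = 278784
∑_{k=1}^{11} k³ = [11×12/2]² = 66² = 4356
∑_{k=12}^{32} k³ = 278784 - 4356 = 274428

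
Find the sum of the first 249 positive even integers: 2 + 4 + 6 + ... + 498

Sum of first n even numbers = n(n+1)
= 249×250
= 62250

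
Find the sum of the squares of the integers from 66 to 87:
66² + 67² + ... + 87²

Use ∑_{k=1}^{n} k² = n(n+1)(2n+1)/6, then subtract the first 65 terms.
∑_{k=1}^{87} k² = 87×88×175/6 = 223300
∑_{k=1}^{65} k² = 65×66×131/6 = 93665
∑_{k=66}^{87} k² = 223300 - 93665 = 129635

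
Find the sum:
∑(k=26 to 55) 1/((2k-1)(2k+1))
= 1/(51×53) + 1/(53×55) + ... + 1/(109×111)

Partial fractions: 1/((2k-1)(2k+1)) = (1/2)[1/(2k-1) - 1/(2k+1)]
The series telescopes:
= (1/2)[1/51 - 1/111]
= 10/1887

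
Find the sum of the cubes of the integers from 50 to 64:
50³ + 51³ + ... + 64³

Use ∑_{k=1}^{n} k³ = [n(n+1)/2]², then subtract the first 49 terms.
∑_{k=1}^{64} k³ = [64×65/2]² = 2080² = 4326400
∑_{k=1}^{49} k³ = [49×50/2]² = 1225² = 1500625
∑_{k=50}^{64} k³ = 4326400 - 1500625 = 2825775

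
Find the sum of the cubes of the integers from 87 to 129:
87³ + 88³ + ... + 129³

Use ∑_{k=1}^{n} k³ = [n(n+1)/2]², then subtract the first 86 terms.
∑_{k=1}^{129} k³ = [129×130/2]² = 8385² = 70308225
∑_{k=1}^{86} k³ = [86×87/2]² = 3741² = 13995081
∑_{k=87}^{129} k³ = 70308225 - 13995081 = 56313144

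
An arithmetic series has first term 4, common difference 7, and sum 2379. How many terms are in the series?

Using S = n/2 × [2a + (n-1)d]
2379 = n/2 × [2(4) + (n-1)(7)]
2379 = n/2 × [8 + 7n - 7]
4758 = n × [1 + 7n]
7n² + (1)n - 4758 = 0
Discriminant: Δ = (1)² - 4(7)(-4758) = 1 + 133224 = 133225
√Δ = 365
n = [-(1) + √Δ] / (2·7) = (-1 + 365) / 14 = 364 / 14 = 26
(The negative root is discarded since n must be a positive integer.)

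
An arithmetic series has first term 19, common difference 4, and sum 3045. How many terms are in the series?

Using S = n/2 × [2a + (n-1)d]
3045 = n/2 × [2(19) + (n-1)(4)]
3045 = n/2 × [38 + 4n - 4]
6090 = n × [34 + 4n]
4n² + (34)n - 6090 = 0
Discriminant: Δ = (34)² - 4(4)(-6090) = 1156 + 97440 = 98596
√Δ = 314
n = [-(34) + √Δ] / (2·4) = (-34 + 314) / 8 = 280 / 8 = 35
(The negative root is discarded since n must be a positive integer.)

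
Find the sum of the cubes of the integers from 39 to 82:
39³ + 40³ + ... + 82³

Use ∑_{k=1}^{n} k³ = [n(n+1)/2]², then subtract the first 38 terms.
∑_{k=1}^{82} k³ = [82×83/2]² = 3403² = 11580409
∑_{k=1}^{38} k³ = [38×39/2]² = 741² = 549081
∑_{k=39}^{82} k³ = 11580409 - 549081 = 11031328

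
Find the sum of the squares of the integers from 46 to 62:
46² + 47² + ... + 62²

Use ∑_{k=1}^{n} k² = n(n+1)(2n+1)/6, then subtract the first 45 terms.
∑_{k=1}^{62} k² = 62×63×125/6 = 81375
∑_{k=1}^{45} k² = 45×46×91/6 = 31395
∑_{k=46}^{62} k² = 81375 - 31395 = 49980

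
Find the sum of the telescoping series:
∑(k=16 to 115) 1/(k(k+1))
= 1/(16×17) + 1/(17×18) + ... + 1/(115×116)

Partial fractions: 1/(k(k+1)) = 1/k - 1/(k+1)
The series telescopes:
= (1/16 - 1/17) + (1/17 - 1/18) + ... + (1/115 - 1/116)
= 1/16 - 1/116
= 25/464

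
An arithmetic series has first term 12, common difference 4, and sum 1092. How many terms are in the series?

Using S = n/2 × [2a + (n-1)d]
1092 = n/2 × [2(12) + (n-1)(4)]
1092 = n/2 × [24 + 4n - 4]
2184 = n × [20 + 4n]
4n² + (20)n - 2184 = 0
Discriminant: Δ = (20)² - 4(4)(-2184) = 400 + 34944 = 35344
√Δ = 188
n = [-(20) + √Δ] / (2·4) = (-20 + 188) / 8 = 168 / 8 = 21
(The negative root is discarded since n must be a positive integer.)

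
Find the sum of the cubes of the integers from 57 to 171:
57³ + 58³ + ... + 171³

Use ∑_{k=1}^{n} k³ = [n(n+1)/2]², then subtract the first 56 terms.
∑_{k=1}^{171} k³ = [171×172/2]² = 14706² = 216266436
∑_{k=1}^{56} k³ = [56×57/2]² = 1596² = 2547216
∑_{k=57}^{171} k³ = 216266436 - 2547216 = 213719220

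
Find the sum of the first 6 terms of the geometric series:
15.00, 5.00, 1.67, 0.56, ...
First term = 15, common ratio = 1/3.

Sₙ = a(1 - rⁿ) / (1 - r)
S_6 = 15(1 - (1/3)^6) / (1 - (1/3))
S_6 = 15(1 - (1/729)) / (2/3)
S_6 = 1820/81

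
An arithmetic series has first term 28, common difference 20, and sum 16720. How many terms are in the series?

Using S = n/2 × [2a + (n-1)d]
16720 = n/2 × [2(28) + (n-1)(20)]
16720 = n/2 × [56 + 20n - 20]
33440 = n × [36 + 20n]
20n² + (36)n - 33440 = 0
Discriminant: Δ = (36)² - 4(20)(-33440) = 1296 + 2675200 = 2676496
√Δ = 1636
n = [-(36) + √Δ] / (2·20) = (-36 + 1636) / 40 = 1600 / 40 = 40
(The negative root is discarded since n must be a positive integer.)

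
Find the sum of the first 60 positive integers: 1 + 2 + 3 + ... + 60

Formula: ∑k = n(n+1)/2
= 60×61/2
= 3660/2
= 1830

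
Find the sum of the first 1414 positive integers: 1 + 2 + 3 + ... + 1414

Formula: ∑k = n(n+1)/2
= 1414×1415/2
= 2000810/2
= 1000405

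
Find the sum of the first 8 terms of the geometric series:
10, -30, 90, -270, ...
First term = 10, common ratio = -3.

Sₙ = a(1 - rⁿ) / (1 - r)
S_8 = 10(1 - (-3)^8) / (1 - (-3))
S_8 = 10(1 - 6561) / (4)
S_8 = -16400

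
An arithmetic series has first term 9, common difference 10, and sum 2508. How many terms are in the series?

Using S = n/2 × [2a + (n-1)d]
2508 = n/2 × [2(9) + (n-1)(10)]
2508 = n/2 × [18 + 10n - 10]
5016 = n × [8 + 10n]
10n² + (8)n - 5016 = 0
Discriminant: Δ = (8)² - 4(10)(-5016) = 64 + 200640 = 200704
√Δ = 448
n = [-(8) + √Δ] / (2·10) = (-8 + 448) / 20 = 440 / 20 = 22
(The negative root is discarded since n must be a positive integer.)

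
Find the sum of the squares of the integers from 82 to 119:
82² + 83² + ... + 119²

Use ∑_{k=1}^{n} k² = n(n+1)(2n+1)/6, then subtract the first 81 terms.
∑_{k=1}^{119} k² = 119×120×239/6 = 568820
∑_{k=1}^{81} k² = 81×82×163/6 = 180441
∑_{k=82}^{119} k² = 568820 - 180441 = 388379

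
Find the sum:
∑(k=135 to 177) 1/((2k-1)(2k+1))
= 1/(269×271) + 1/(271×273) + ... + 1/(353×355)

Partial fractions: 1/((2k-1)(2k+1)) = (1/2)[1/(2k-1) - 1/(2k+1)]
The series telescopes:
= (1/2)[1/269 - 1/355]
= 43/95495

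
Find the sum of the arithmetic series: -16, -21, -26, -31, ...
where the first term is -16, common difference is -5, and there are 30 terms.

Sₙ = n/2 × (first + last)
Last term = a + (n-1)d = -16 + (30-1)×(-5) = -161
S_30 = 30/2 × (-16 + (-161))
S_30 = 30/2 × (-177) = -2655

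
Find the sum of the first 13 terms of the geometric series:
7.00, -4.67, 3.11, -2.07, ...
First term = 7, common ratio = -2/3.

Sₙ = a(1 - rⁿ) / (1 - r)
S_13 = 7(1 - (-2/3)^13) / (1 - (-2/3))
S_13 = 7(1 - (-8192/1594323)) / (5/3)
S_13 = 2243521/531441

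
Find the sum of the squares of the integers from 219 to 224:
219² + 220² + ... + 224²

Use ∑_{k=1}^{n} k² = n(n+1)(2n+1)/6, then subtract the first 218 terms.
∑_{k=1}^{224} k² = 224×225×449/6 = 3771600
∑_{k=1}^{218} k² = 218×219×437/6 = 3477209
∑_{k=219}^{224} k² = 3771600 - 3477209 = 294391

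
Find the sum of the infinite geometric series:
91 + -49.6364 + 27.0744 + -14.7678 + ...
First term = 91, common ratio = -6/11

For |r| < 1, S = a / (1 - r)
S = 91 / (1 - (-6/11))
S = 91 / (17/11)
S = 1001/17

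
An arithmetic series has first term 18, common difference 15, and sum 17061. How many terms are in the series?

Using S = n/2 × [2a + (n-1)d]
17061 = n/2 × [2(18) + (n-1)(15)]
17061 = n/2 × [36 + 15n - 15]
34122 = n × [21 + 15n]
15n² + (21)n - 34122 = 0
Discriminant: Δ = (21)² - 4(15)(-34122) = 441 + 2047320 = 2047761
√Δ = 1431
n = [-(21) + √Δ] / (2·15) = (-21 + 1431) / 30 = 1410 / 30 = 47
(The negative root is discarded since n must be a positive integer.)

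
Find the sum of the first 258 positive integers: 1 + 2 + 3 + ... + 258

Formula: ∑k = n(n+1)/2
= 258×259/2
= 66822/2
= 33411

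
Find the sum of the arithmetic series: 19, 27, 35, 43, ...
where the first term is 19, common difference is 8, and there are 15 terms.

Sₙ = n/2 × (first + last)
Last term = a + (n-1)d = 19 + (15-1)×8 = 131
S_15 = 15/2 × (19 + 131)
S_15 = 15/2 × 150 = 1125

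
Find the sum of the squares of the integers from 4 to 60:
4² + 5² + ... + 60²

Use ∑_{k=1}^{n} k² = n(n+1)(2n+1)/6, then subtract the first 3 terms.
∑_{k=1}^{60} k² = 60×61×121/6 = 73810
∑_{k=1}^{3} k² = 3×4×7/6 = 14
∑_{k=4}^{60} k² = 73810 - 14 = 73796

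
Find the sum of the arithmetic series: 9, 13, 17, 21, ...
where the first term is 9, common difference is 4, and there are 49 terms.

Sₙ = n/2 × (first + last)
Last term = a + (n-1)d = 9 + (49-1)×4 = 201
S_49 = 49/2 × (9 + 201)
S_49 = 49/2 × 210 = 5145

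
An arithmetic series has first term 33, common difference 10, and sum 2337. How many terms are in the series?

Using S = n/2 × [2a + (n-1)d]
2337 = n/2 × [2(33) + (n-1)(10)]
2337 = n/2 × [66 + 10n - 10]
4674 = n × [56 + 10n]
10n² + (56)n - 4674 = 0
Discriminant: Δ = (56)² - 4(10)(-4674) = 3136 + 186960 = 190096
√Δ = 436
n = [-(56) + √Δ] / (2·10) = (-56 + 436) / 20 = 380 / 20 = 19
(The negative root is discarded since n must be a positive integer.)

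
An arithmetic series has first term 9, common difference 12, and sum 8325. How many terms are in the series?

Using S = n/2 × [2a + (n-1)d]
8325 = n/2 × [2(9) + (n-1)(12)]
8325 = n/2 × [18 + 12n - 12]
16650 = n × [6 + 12n]
12n² + (6)n - 16650 = 0
Discriminant: Δ = (6)² - 4(12)(-16650) = 36 + 799200 = 799236
√Δ = 894
n = [-(6) + √Δ] / (2·12) = (-6 + 894) / 24 = 888 / 24 = 37
(The negative root is discarded since n must be a positive integer.)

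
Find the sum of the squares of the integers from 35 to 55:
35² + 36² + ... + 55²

Use ∑_{k=1}^{n} k² = n(n+1)(2n+1)/6, then subtract the first 34 terms.
∑_{k=1}^{55} k² = 55×56×111/6 = 56980
∑_{k=1}^{34} k² = 34×35×69/6 = 13685
∑_{k=35}^{55} k² = 56980 - 13685 = 43295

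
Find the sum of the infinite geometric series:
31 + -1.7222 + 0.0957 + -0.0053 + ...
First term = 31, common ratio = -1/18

For |r| < 1, S = a / (1 - r)
S = 31 / (1 - (-1/18))
S = 31 / (19/18)
S = 558/19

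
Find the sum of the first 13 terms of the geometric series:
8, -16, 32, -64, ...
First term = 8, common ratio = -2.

Sₙ = a(1 - rⁿ) / (1 - r)
S_13 = 8(1 - (-2)^13) / (1 - (-2))
S_13 = 8(1 - (-8192)) / (3)
S_13 = 21848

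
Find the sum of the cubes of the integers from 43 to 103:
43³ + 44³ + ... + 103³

Use ∑_{k=1}^{n} k³ = [n(n+1)/2]², then subtract the first 42 terms.
∑_{k=1}^{103} k³ = [103×104/2]² = 5356² = 28686736
∑_{k=1}^{42} k³ = [42×43/2]² = 903² = 815409
∑_{k=43}^{103} k³ = 28686736 - 815409 = 27871327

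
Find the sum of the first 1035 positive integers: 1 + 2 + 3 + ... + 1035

Formula: ∑k = n(n+1)/2
= 1035×1036/2
= 1072260/2
= 536130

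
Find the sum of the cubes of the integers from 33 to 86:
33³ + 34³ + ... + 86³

Use ∑_{k=1}^{n} k³ = [n(n+1)/2]², then subtract the first 32 terms.
∑_{k=1}^{86} k³ = [86×87/2]² = 3741² = 13995081
∑_{k=1}^{32} k³ = [32×33/2]² = 528² = 278784
∑_{k=33}^{86} k³ = 13995081 - 278784 = 13716297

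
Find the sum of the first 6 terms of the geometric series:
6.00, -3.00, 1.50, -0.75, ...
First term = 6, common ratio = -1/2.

Sₙ = a(1 - rⁿ) / (1 - r)
S_6 = 6(1 - (-1/2)^6) / (1 - (-1/2))
S_6 = 6(1 - (1/64)) / (3/2)
S_6 = 63/16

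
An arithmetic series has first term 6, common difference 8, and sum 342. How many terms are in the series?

Using S = n/2 × [2a + (n-1)d]
342 = n/2 × [2(6) + (n-1)(8)]
342 = n/2 × [12 + 8n - 8]
684 = n × [4 + 8n]
8n² + (4)n - 684 = 0
Discriminant: Δ = (4)² - 4(8)(-684) = 16 + 21888 = 21904
√Δ = 148
n = [-(4) + √Δ] / (2·8) = (-4 + 148) / 16 = 144 / 16 = 9
(The negative root is discarded since n must be a positive integer.)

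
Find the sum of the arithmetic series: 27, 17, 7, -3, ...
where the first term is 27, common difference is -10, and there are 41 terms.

Sₙ = n/2 × (first + last)
Last term = a + (n-1)d = 27 + (41-1)×(-10) = -373
S_41 = 41/2 × (27 + (-373))
S_41 = 41/2 × (-346) = -7093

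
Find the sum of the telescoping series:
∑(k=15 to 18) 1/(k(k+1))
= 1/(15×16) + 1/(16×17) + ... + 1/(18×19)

Partial fractions: 1/(k(k+1)) = 1/k - 1/(k+1)
The series telescopes:
= (1/15 - 1/16) + (1/16 - 1/17) + ... + (1/18 - 1/19)
= 1/15 - 1/19
= 4/285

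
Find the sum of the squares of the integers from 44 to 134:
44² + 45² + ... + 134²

Use ∑_{k=1}^{n} k² = n(n+1)(2n+1)/6, then subtract the first 43 terms.
∑_{k=1}^{134} k² = 134×135×269/6 = 811035
∑_{k=1}^{43} k² = 43×44×87/6 = 27434
∑_{k=44}^{134} k² = 811035 - 27434 = 783601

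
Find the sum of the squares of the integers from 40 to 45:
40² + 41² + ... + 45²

Use ∑_{k=1}^{n} k² = n(n+1)(2n+1)/6, then subtract the first 39 terms.
∑_{k=1}^{45} k² = 45×46×91/6 = 31395
∑_{k=1}^{39} k² = 39×40×79/6 = 20540
∑_{k=40}^{45} k² = 31395 - 20540 = 10855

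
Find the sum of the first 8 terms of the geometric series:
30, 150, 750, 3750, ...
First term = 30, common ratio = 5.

Sₙ = a(1 - rⁿ) / (1 - r)
S_8 = 30(1 - 5^8) / (1 - 5)
S_8 = 30(1 - 390625) / (-4)
S_8 = 2929680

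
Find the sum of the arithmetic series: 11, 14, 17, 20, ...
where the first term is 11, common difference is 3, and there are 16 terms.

Sₙ = n/2 × (first + last)
Last term = a + (n-1)d = 11 + (16-1)×3 = 56
S_16 = 16/2 × (11 + 56)
S_16 = 16/2 × 67 = 536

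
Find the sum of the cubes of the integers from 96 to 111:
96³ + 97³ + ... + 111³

Use ∑_{k=1}^{n} k³ = [n(n+1)/2]², then subtract the first 95 terms.
∑_{k=1}^{111} k³ = [111×112/2]² = 6216² = 38638656
∑_{k=1}^{95} k³ = [95×96/2]² = 4560² = 20793600
∑_{k=96}^{111} k³ = 38638656 - 20793600 = 17845056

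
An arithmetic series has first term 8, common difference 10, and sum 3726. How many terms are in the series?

Using S = n/2 × [2a + (n-1)d]
3726 = n/2 × [2(8) + (n-1)(10)]
3726 = n/2 × [16 + 10n - 10]
7452 = n × [6 + 10n]
10n² + (6)n - 7452 = 0
Discriminant: Δ = (6)² - 4(10)(-7452) = 36 + 298080 = 298116
√Δ = 546
n = [-(6) + √Δ] / (2·10) = (-6 + 546) / 20 = 540 / 20 = 27
(The negative root is discarded since n must be a positive integer.)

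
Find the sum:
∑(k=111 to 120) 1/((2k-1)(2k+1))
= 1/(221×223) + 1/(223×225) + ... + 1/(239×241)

Partial fractions: 1/((2k-1)(2k+1)) = (1/2)[1/(2k-1) - 1/(2k+1)]
The series telescopes:
= (1/2)[1/221 - 1/241]
= 10/53261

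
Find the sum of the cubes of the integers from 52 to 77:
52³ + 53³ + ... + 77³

Use ∑_{k=1}^{n} k³ = [n(n+1)/2]², then subtract the first 51 terms.
∑_{k=1}^{77} k³ = [77×78/2]² = 3003² = 9018009
∑_{k=1}^{51} k³ = [51×52/2]² = 1326² = 1758276
∑_{k=52}^{77} k³ = 9018009 - 1758276 = 7259733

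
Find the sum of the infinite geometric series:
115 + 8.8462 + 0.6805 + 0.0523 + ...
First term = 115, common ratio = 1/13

For |r| < 1, S = a / (1 - r)
S = 115 / (1 - (1/13))
S = 115 / (12/13)
S = 1495/12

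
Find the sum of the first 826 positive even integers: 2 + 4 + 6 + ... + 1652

Sum of first n even numbers = n(n+1)
= 826×827
= 683102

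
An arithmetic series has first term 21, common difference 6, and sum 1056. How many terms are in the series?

Using S = n/2 × [2a + (n-1)d]
1056 = n/2 × [2(21) + (n-1)(6)]
1056 = n/2 × [42 + 6n - 6]
2112 = n × [36 + 6n]
6n² + (36)n - 2112 = 0
Discriminant: Δ = (36)² - 4(6)(-2112) = 1296 + 50688 = 51984
√Δ = 228
n = [-(36) + √Δ] / (2·6) = (-36 + 228) / 12 = 192 / 12 = 16
(The negative root is discarded since n must be a positive integer.)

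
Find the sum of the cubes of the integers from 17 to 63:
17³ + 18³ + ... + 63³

Use ∑_{k=1}^{n} k³ = [n(n+1)/2]², then subtract the first 16 terms.
∑_{k=1}^{63} k³ = [63×64/2]² = 2016² = 4064256
∑_{k=1}^{16} k³ = [16×17/2]² = 136² = 18496
∑_{k=17}^{63} k³ = 4064256 - 18496 = 4045760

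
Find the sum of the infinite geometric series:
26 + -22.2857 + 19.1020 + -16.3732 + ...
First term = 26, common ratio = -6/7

For |r| < 1, S = a / (1 - r)
S = 26 / (1 - (-6/7))
S = 26 / (13/7)
S = 14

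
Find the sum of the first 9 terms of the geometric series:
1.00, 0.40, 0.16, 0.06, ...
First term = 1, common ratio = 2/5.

Sₙ = a(1 - rⁿ) / (1 - r)
S_9 = 1(1 - (2/5)^9) / (1 - (2/5))
S_9 = 1(1 - (512/1953125)) / (3/5)
S_9 = 650871/390625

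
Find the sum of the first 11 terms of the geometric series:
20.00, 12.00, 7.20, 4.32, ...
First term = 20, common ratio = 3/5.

Sₙ = a(1 - rⁿ) / (1 - r)
S_11 = 20(1 - (3/5)^11) / (1 - (3/5))
S_11 = 20(1 - (177147/48828125)) / (2/5)
S_11 = 97301956/1953125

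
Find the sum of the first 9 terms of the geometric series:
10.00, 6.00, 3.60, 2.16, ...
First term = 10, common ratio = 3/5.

Sₙ = a(1 - rⁿ) / (1 - r)
S_9 = 10(1 - (3/5)^9) / (1 - (3/5))
S_9 = 10(1 - (19683/1953125)) / (2/5)
S_9 = 1933442/78125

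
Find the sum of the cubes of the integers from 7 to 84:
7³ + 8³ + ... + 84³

Use ∑_{k=1}^{n} k³ = [n(n+1)/2]², then subtract the first 6 terms.
∑_{k=1}^{84} k³ = [84×85/2]² = 3570² = 12744900
∑_{k=1}^{6} k³ = [6×7/2]² = 21² = 441
∑_{k=7}^{84} k³ = 12744900 - 441 = 12744459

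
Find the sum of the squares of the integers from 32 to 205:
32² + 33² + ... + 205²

Use ∑_{k=1}^{n} k² = n(n+1)(2n+1)/6, then subtract the first 31 terms.
∑_{k=1}^{205} k² = 205×206×411/6 = 2892755
∑_{k=1}^{31} k² = 31×32×63/6 = 10416
∑_{k=32}^{205} k² = 2892755 - 10416 = 2882339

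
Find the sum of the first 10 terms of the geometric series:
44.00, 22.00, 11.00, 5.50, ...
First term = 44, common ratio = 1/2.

Sₙ = a(1 - rⁿ) / (1 - r)
S_10 = 44(1 - (1/2)^10) / (1 - (1/2))
S_10 = 44(1 - (1/1024)) / (1/2)
S_10 = 11253/128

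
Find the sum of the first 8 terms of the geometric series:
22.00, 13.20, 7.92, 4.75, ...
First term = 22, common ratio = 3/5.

Sₙ = a(1 - rⁿ) / (1 - r)
S_8 = 22(1 - (3/5)^8) / (1 - (3/5))
S_8 = 22(1 - (6561/390625)) / (2/5)
S_8 = 4224704/78125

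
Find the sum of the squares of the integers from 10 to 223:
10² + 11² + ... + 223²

Use ∑_{k=1}^{n} k² = n(n+1)(2n+1)/6, then subtract the first 9 terms.
∑_{k=1}^{223} k² = 223×224×447/6 = 3721424
∑_{k=1}^{9} k² = 9×10×19/6 = 285
∑_{k=10}^{223} k² = 3721424 - 285 = 3721139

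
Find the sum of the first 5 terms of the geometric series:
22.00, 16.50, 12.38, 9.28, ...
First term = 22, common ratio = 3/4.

Sₙ = a(1 - rⁿ) / (1 - r)
S_5 = 22(1 - (3/4)^5) / (1 - (3/4))
S_5 = 22(1 - (243/1024)) / (1/4)
S_5 = 8591/128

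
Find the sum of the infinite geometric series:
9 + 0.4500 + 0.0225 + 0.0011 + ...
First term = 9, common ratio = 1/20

For |r| < 1, S = a / (1 - r)
S = 9 / (1 - (1/20))
S = 9 / (19/20)
S = 180/19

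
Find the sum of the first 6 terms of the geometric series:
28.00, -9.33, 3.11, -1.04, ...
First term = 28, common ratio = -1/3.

Sₙ = a(1 - rⁿ) / (1 - r)
S_6 = 28(1 - (-1/3)^6) / (1 - (-1/3))
S_6 = 28(1 - (1/729)) / (4/3)
S_6 = 5096/243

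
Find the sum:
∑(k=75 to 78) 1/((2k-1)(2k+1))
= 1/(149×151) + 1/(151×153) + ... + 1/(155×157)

Partial fractions: 1/((2k-1)(2k+1)) = (1/2)[1/(2k-1) - 1/(2k+1)]
The series telescopes:
= (1/2)[1/149 - 1/157]
= 4/23393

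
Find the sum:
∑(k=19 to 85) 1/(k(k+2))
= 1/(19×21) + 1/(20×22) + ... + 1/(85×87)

Partial fractions: 1/(k(k+2)) = (1/2)[1/k - 1/(k+2)]
Telescoping leaves the first two and last two terms:
= (1/2)[1/19 + 1/20 - 1/86 - 1/87]
= 113029/2843160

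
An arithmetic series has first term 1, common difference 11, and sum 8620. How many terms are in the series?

Using S = n/2 × [2a + (n-1)d]
8620 = n/2 × [2(1) + (n-1)(11)]
8620 = n/2 × [2 + 11n - 11]
17240 = n × [-9 + 11n]
11n² + (-9)n - 17240 = 0
Discriminant: Δ = (-9)² - 4(11)(-17240) = 81 + 758560 = 758641
√Δ = 871
n = [-(-9) + √Δ] / (2·11) = (9 + 871) / 22 = 880 / 22 = 40
(The negative root is discarded since n must be a positive integer.)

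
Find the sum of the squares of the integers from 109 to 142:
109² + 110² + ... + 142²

Use ∑_{k=1}^{n} k² = n(n+1)(2n+1)/6, then subtract the first 108 terms.
∑_{k=1}^{142} k² = 142×143×285/6 = 964535
∑_{k=1}^{108} k² = 108×109×217/6 = 425754
∑_{k=109}^{142} k² = 964535 - 425754 = 538781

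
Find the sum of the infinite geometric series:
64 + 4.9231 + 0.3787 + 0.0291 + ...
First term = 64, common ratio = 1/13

For |r| < 1, S = a / (1 - r)
S = 64 / (1 - (1/13))
S = 64 / (12/13)
S = 208/3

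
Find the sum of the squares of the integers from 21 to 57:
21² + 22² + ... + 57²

Use ∑_{k=1}^{n} k² = n(n+1)(2n+1)/6, then subtract the first 20 terms.
∑_{k=1}^{57} k² = 57×58×115/6 = 63365
∑_{k=1}^{20} k² = 20×21×41/6 = 2870
∑_{k=21}^{57} k² = 63365 - 2870 = 60495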